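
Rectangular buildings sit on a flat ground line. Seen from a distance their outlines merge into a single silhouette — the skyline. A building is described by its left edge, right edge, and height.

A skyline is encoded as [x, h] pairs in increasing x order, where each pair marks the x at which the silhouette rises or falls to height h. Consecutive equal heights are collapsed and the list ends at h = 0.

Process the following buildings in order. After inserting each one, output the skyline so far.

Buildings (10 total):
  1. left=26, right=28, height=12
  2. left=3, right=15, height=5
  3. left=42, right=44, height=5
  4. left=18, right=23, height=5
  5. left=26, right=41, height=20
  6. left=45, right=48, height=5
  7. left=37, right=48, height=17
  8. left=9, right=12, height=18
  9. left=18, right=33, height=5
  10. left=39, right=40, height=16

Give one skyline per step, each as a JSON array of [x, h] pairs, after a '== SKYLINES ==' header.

== SKYLINES ==
[[26,12],[28,0]]
[[3,5],[15,0],[26,12],[28,0]]
[[3,5],[15,0],[26,12],[28,0],[42,5],[44,0]]
[[3,5],[15,0],[18,5],[23,0],[26,12],[28,0],[42,5],[44,0]]
[[3,5],[15,0],[18,5],[23,0],[26,20],[41,0],[42,5],[44,0]]
[[3,5],[15,0],[18,5],[23,0],[26,20],[41,0],[42,5],[44,0],[45,5],[48,0]]
[[3,5],[15,0],[18,5],[23,0],[26,20],[41,17],[48,0]]
[[3,5],[9,18],[12,5],[15,0],[18,5],[23,0],[26,20],[41,17],[48,0]]
[[3,5],[9,18],[12,5],[15,0],[18,5],[26,20],[41,17],[48,0]]
[[3,5],[9,18],[12,5],[15,0],[18,5],[26,20],[41,17],[48,0]]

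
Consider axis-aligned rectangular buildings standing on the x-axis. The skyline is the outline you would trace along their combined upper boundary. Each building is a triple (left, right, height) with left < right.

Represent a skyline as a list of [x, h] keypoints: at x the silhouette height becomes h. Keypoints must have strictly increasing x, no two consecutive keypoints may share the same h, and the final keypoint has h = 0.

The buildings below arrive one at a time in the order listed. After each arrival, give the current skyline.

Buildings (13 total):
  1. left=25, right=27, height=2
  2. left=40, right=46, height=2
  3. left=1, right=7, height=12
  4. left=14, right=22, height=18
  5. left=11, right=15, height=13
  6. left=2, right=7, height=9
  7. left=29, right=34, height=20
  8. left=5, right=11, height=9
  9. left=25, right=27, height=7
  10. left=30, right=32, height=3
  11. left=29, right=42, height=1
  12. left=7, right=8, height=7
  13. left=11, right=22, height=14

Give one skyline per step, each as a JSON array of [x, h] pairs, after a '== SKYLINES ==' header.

== SKYLINES ==
[[25,2],[27,0]]
[[25,2],[27,0],[40,2],[46,0]]
[[1,12],[7,0],[25,2],[27,0],[40,2],[46,0]]
[[1,12],[7,0],[14,18],[22,0],[25,2],[27,0],[40,2],[46,0]]
[[1,12],[7,0],[11,13],[14,18],[22,0],[25,2],[27,0],[40,2],[46,0]]
[[1,12],[7,0],[11,13],[14,18],[22,0],[25,2],[27,0],[40,2],[46,0]]
[[1,12],[7,0],[11,13],[14,18],[22,0],[25,2],[27,0],[29,20],[34,0],[40,2],[46,0]]
[[1,12],[7,9],[11,13],[14,18],[22,0],[25,2],[27,0],[29,20],[34,0],[40,2],[46,0]]
[[1,12],[7,9],[11,13],[14,18],[22,0],[25,7],[27,0],[29,20],[34,0],[40,2],[46,0]]
[[1,12],[7,9],[11,13],[14,18],[22,0],[25,7],[27,0],[29,20],[34,0],[40,2],[46,0]]
[[1,12],[7,9],[11,13],[14,18],[22,0],[25,7],[27,0],[29,20],[34,1],[40,2],[46,0]]
[[1,12],[7,9],[11,13],[14,18],[22,0],[25,7],[27,0],[29,20],[34,1],[40,2],[46,0]]
[[1,12],[7,9],[11,14],[14,18],[22,0],[25,7],[27,0],[29,20],[34,1],[40,2],[46,0]]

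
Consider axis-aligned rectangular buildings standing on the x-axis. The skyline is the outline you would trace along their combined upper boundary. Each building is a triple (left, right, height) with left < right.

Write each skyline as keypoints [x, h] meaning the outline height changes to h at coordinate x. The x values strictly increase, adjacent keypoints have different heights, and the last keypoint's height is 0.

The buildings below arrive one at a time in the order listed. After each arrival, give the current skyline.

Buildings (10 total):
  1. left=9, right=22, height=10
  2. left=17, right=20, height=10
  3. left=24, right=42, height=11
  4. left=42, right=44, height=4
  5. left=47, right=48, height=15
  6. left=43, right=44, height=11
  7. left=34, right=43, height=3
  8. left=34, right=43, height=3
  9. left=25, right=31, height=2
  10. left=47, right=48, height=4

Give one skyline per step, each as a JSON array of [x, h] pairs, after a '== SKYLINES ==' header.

== SKYLINES ==
[[9,10],[22,0]]
[[9,10],[22,0]]
[[9,10],[22,0],[24,11],[42,0]]
[[9,10],[22,0],[24,11],[42,4],[44,0]]
[[9,10],[22,0],[24,11],[42,4],[44,0],[47,15],[48,0]]
[[9,10],[22,0],[24,11],[42,4],[43,11],[44,0],[47,15],[48,0]]
[[9,10],[22,0],[24,11],[42,4],[43,11],[44,0],[47,15],[48,0]]
[[9,10],[22,0],[24,11],[42,4],[43,11],[44,0],[47,15],[48,0]]
[[9,10],[22,0],[24,11],[42,4],[43,11],[44,0],[47,15],[48,0]]
[[9,10],[22,0],[24,11],[42,4],[43,11],[44,0],[47,15],[48,0]]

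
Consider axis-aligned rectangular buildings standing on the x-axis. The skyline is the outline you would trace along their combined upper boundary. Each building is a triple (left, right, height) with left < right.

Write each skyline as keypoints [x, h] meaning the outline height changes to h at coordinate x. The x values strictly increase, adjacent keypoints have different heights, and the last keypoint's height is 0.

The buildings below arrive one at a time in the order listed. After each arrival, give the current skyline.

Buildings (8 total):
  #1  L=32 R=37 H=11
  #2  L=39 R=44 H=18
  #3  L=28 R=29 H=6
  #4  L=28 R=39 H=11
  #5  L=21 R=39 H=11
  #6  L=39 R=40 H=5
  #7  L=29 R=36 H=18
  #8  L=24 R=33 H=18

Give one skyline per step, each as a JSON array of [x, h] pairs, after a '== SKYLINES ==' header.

== SKYLINES ==
[[32,11],[37,0]]
[[32,11],[37,0],[39,18],[44,0]]
[[28,6],[29,0],[32,11],[37,0],[39,18],[44,0]]
[[28,11],[39,18],[44,0]]
[[21,11],[39,18],[44,0]]
[[21,11],[39,18],[44,0]]
[[21,11],[29,18],[36,11],[39,18],[44,0]]
[[21,11],[24,18],[36,11],[39,18],[44,0]]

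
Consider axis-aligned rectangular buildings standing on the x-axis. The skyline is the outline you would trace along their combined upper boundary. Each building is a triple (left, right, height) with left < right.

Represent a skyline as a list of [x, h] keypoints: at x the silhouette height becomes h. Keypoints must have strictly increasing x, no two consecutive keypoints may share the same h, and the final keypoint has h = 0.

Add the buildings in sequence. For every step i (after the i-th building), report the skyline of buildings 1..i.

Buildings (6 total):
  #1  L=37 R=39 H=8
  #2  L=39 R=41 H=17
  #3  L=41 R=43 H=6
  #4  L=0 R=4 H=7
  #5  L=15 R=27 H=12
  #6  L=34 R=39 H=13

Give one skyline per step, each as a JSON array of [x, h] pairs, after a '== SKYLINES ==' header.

== SKYLINES ==
[[37,8],[39,0]]
[[37,8],[39,17],[41,0]]
[[37,8],[39,17],[41,6],[43,0]]
[[0,7],[4,0],[37,8],[39,17],[41,6],[43,0]]
[[0,7],[4,0],[15,12],[27,0],[37,8],[39,17],[41,6],[43,0]]
[[0,7],[4,0],[15,12],[27,0],[34,13],[39,17],[41,6],[43,0]]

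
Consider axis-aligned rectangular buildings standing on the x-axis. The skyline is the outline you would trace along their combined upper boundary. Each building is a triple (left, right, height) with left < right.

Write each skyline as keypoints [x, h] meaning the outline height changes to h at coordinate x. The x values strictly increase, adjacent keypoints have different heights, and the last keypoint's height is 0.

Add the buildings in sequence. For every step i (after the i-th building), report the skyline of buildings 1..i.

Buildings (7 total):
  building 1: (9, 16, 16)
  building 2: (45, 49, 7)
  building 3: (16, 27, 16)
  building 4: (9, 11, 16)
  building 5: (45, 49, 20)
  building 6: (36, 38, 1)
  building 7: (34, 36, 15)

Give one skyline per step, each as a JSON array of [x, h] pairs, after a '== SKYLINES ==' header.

== SKYLINES ==
[[9,16],[16,0]]
[[9,16],[16,0],[45,7],[49,0]]
[[9,16],[27,0],[45,7],[49,0]]
[[9,16],[27,0],[45,7],[49,0]]
[[9,16],[27,0],[45,20],[49,0]]
[[9,16],[27,0],[36,1],[38,0],[45,20],[49,0]]
[[9,16],[27,0],[34,15],[36,1],[38,0],[45,20],[49,0]]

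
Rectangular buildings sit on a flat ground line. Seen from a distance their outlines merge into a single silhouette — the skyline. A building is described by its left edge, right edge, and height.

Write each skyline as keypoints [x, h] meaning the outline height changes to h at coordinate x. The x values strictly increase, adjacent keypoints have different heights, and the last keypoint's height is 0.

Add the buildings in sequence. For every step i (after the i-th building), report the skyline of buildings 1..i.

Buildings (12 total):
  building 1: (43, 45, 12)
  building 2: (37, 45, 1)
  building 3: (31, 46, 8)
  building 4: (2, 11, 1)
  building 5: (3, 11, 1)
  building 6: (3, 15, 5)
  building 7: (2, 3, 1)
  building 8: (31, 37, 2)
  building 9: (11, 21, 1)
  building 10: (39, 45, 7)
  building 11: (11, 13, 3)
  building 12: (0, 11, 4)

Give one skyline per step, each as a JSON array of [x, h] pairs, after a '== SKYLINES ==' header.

== SKYLINES ==
[[43,12],[45,0]]
[[37,1],[43,12],[45,0]]
[[31,8],[43,12],[45,8],[46,0]]
[[2,1],[11,0],[31,8],[43,12],[45,8],[46,0]]
[[2,1],[11,0],[31,8],[43,12],[45,8],[46,0]]
[[2,1],[3,5],[15,0],[31,8],[43,12],[45,8],[46,0]]
[[2,1],[3,5],[15,0],[31,8],[43,12],[45,8],[46,0]]
[[2,1],[3,5],[15,0],[31,8],[43,12],[45,8],[46,0]]
[[2,1],[3,5],[15,1],[21,0],[31,8],[43,12],[45,8],[46,0]]
[[2,1],[3,5],[15,1],[21,0],[31,8],[43,12],[45,8],[46,0]]
[[2,1],[3,5],[15,1],[21,0],[31,8],[43,12],[45,8],[46,0]]
[[0,4],[3,5],[15,1],[21,0],[31,8],[43,12],[45,8],[46,0]]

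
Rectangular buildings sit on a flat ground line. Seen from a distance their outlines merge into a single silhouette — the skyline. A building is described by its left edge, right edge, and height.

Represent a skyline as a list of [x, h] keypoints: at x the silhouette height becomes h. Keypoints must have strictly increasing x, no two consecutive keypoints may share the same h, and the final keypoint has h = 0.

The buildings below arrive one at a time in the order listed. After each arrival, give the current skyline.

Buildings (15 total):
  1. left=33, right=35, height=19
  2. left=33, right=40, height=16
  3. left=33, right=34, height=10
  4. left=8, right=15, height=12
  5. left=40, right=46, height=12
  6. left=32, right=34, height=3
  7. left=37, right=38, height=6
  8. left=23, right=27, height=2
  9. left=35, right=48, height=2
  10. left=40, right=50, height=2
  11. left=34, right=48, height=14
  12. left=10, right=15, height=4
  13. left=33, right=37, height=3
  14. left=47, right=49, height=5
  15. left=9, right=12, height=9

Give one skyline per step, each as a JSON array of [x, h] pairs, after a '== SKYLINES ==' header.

== SKYLINES ==
[[33,19],[35,0]]
[[33,19],[35,16],[40,0]]
[[33,19],[35,16],[40,0]]
[[8,12],[15,0],[33,19],[35,16],[40,0]]
[[8,12],[15,0],[33,19],[35,16],[40,12],[46,0]]
[[8,12],[15,0],[32,3],[33,19],[35,16],[40,12],[46,0]]
[[8,12],[15,0],[32,3],[33,19],[35,16],[40,12],[46,0]]
[[8,12],[15,0],[23,2],[27,0],[32,3],[33,19],[35,16],[40,12],[46,0]]
[[8,12],[15,0],[23,2],[27,0],[32,3],[33,19],[35,16],[40,12],[46,2],[48,0]]
[[8,12],[15,0],[23,2],[27,0],[32,3],[33,19],[35,16],[40,12],[46,2],[50,0]]
[[8,12],[15,0],[23,2],[27,0],[32,3],[33,19],[35,16],[40,14],[48,2],[50,0]]
[[8,12],[15,0],[23,2],[27,0],[32,3],[33,19],[35,16],[40,14],[48,2],[50,0]]
[[8,12],[15,0],[23,2],[27,0],[32,3],[33,19],[35,16],[40,14],[48,2],[50,0]]
[[8,12],[15,0],[23,2],[27,0],[32,3],[33,19],[35,16],[40,14],[48,5],[49,2],[50,0]]
[[8,12],[15,0],[23,2],[27,0],[32,3],[33,19],[35,16],[40,14],[48,5],[49,2],[50,0]]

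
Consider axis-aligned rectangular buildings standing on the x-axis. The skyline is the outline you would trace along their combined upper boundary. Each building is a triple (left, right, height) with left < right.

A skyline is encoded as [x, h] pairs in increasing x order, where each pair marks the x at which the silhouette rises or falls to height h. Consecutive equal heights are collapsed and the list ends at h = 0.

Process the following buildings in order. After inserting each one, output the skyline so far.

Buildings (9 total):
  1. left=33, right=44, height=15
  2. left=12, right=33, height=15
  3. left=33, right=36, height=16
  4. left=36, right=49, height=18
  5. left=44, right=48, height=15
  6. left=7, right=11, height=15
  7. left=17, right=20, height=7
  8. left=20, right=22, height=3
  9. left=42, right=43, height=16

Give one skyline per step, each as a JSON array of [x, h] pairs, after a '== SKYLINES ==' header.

== SKYLINES ==
[[33,15],[44,0]]
[[12,15],[44,0]]
[[12,15],[33,16],[36,15],[44,0]]
[[12,15],[33,16],[36,18],[49,0]]
[[12,15],[33,16],[36,18],[49,0]]
[[7,15],[11,0],[12,15],[33,16],[36,18],[49,0]]
[[7,15],[11,0],[12,15],[33,16],[36,18],[49,0]]
[[7,15],[11,0],[12,15],[33,16],[36,18],[49,0]]
[[7,15],[11,0],[12,15],[33,16],[36,18],[49,0]]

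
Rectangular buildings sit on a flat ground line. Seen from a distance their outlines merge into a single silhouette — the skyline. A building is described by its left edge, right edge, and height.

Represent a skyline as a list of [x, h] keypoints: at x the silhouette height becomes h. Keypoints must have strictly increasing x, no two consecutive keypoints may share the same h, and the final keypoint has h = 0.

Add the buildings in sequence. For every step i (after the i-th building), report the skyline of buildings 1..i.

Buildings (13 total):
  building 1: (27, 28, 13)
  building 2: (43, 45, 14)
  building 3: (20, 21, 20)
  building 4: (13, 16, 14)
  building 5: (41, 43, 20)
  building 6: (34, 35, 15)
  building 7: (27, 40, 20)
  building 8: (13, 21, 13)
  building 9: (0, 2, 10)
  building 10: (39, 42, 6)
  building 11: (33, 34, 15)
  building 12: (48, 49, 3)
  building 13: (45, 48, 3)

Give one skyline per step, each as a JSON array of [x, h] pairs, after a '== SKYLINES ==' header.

== SKYLINES ==
[[27,13],[28,0]]
[[27,13],[28,0],[43,14],[45,0]]
[[20,20],[21,0],[27,13],[28,0],[43,14],[45,0]]
[[13,14],[16,0],[20,20],[21,0],[27,13],[28,0],[43,14],[45,0]]
[[13,14],[16,0],[20,20],[21,0],[27,13],[28,0],[41,20],[43,14],[45,0]]
[[13,14],[16,0],[20,20],[21,0],[27,13],[28,0],[34,15],[35,0],[41,20],[43,14],[45,0]]
[[13,14],[16,0],[20,20],[21,0],[27,20],[40,0],[41,20],[43,14],[45,0]]
[[13,14],[16,13],[20,20],[21,0],[27,20],[40,0],[41,20],[43,14],[45,0]]
[[0,10],[2,0],[13,14],[16,13],[20,20],[21,0],[27,20],[40,0],[41,20],[43,14],[45,0]]
[[0,10],[2,0],[13,14],[16,13],[20,20],[21,0],[27,20],[40,6],[41,20],[43,14],[45,0]]
[[0,10],[2,0],[13,14],[16,13],[20,20],[21,0],[27,20],[40,6],[41,20],[43,14],[45,0]]
[[0,10],[2,0],[13,14],[16,13],[20,20],[21,0],[27,20],[40,6],[41,20],[43,14],[45,0],[48,3],[49,0]]
[[0,10],[2,0],[13,14],[16,13],[20,20],[21,0],[27,20],[40,6],[41,20],[43,14],[45,3],[49,0]]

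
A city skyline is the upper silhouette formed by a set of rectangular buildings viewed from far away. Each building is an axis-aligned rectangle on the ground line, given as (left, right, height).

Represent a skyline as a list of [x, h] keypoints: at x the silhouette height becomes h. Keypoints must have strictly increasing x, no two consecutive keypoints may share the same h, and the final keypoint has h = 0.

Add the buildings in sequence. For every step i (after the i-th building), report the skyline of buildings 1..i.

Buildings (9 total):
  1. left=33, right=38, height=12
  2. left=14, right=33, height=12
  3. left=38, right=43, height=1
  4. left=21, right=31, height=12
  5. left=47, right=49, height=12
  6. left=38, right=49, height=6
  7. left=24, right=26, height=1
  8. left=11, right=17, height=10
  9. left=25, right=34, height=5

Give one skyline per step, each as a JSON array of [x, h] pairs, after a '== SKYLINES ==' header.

== SKYLINES ==
[[33,12],[38,0]]
[[14,12],[38,0]]
[[14,12],[38,1],[43,0]]
[[14,12],[38,1],[43,0]]
[[14,12],[38,1],[43,0],[47,12],[49,0]]
[[14,12],[38,6],[47,12],[49,0]]
[[14,12],[38,6],[47,12],[49,0]]
[[11,10],[14,12],[38,6],[47,12],[49,0]]
[[11,10],[14,12],[38,6],[47,12],[49,0]]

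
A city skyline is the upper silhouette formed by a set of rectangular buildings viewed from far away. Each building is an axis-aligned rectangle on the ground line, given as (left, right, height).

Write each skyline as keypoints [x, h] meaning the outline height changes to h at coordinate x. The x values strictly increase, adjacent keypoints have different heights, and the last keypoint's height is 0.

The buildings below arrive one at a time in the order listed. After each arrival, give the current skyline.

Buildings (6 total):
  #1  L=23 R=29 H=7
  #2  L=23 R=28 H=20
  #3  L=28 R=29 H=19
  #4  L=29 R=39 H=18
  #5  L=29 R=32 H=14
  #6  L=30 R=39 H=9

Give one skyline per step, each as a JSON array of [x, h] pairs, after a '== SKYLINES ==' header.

== SKYLINES ==
[[23,7],[29,0]]
[[23,20],[28,7],[29,0]]
[[23,20],[28,19],[29,0]]
[[23,20],[28,19],[29,18],[39,0]]
[[23,20],[28,19],[29,18],[39,0]]
[[23,20],[28,19],[29,18],[39,0]]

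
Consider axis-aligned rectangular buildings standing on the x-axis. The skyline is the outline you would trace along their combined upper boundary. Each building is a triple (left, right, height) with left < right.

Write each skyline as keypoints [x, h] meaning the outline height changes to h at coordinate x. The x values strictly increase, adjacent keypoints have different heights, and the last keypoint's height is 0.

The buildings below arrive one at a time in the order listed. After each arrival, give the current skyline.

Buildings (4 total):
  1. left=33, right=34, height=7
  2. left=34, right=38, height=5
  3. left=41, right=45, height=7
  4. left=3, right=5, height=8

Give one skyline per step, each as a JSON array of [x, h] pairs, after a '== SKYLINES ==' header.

== SKYLINES ==
[[33,7],[34,0]]
[[33,7],[34,5],[38,0]]
[[33,7],[34,5],[38,0],[41,7],[45,0]]
[[3,8],[5,0],[33,7],[34,5],[38,0],[41,7],[45,0]]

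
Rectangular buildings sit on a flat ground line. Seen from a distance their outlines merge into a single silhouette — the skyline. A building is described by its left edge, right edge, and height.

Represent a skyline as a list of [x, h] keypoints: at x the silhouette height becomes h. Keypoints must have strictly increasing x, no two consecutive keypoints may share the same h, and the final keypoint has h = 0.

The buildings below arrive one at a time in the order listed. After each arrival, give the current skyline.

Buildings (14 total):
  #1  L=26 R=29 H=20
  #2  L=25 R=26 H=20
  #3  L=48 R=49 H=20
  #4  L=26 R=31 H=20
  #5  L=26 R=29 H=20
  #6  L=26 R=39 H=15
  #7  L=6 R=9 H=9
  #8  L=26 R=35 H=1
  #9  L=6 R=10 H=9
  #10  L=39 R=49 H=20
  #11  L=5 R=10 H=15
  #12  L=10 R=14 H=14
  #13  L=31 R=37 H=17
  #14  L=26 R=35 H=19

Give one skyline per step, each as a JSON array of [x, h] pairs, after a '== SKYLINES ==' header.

== SKYLINES ==
[[26,20],[29,0]]
[[25,20],[29,0]]
[[25,20],[29,0],[48,20],[49,0]]
[[25,20],[31,0],[48,20],[49,0]]
[[25,20],[31,0],[48,20],[49,0]]
[[25,20],[31,15],[39,0],[48,20],[49,0]]
[[6,9],[9,0],[25,20],[31,15],[39,0],[48,20],[49,0]]
[[6,9],[9,0],[25,20],[31,15],[39,0],[48,20],[49,0]]
[[6,9],[10,0],[25,20],[31,15],[39,0],[48,20],[49,0]]
[[6,9],[10,0],[25,20],[31,15],[39,20],[49,0]]
[[5,15],[10,0],[25,20],[31,15],[39,20],[49,0]]
[[5,15],[10,14],[14,0],[25,20],[31,15],[39,20],[49,0]]
[[5,15],[10,14],[14,0],[25,20],[31,17],[37,15],[39,20],[49,0]]
[[5,15],[10,14],[14,0],[25,20],[31,19],[35,17],[37,15],[39,20],[49,0]]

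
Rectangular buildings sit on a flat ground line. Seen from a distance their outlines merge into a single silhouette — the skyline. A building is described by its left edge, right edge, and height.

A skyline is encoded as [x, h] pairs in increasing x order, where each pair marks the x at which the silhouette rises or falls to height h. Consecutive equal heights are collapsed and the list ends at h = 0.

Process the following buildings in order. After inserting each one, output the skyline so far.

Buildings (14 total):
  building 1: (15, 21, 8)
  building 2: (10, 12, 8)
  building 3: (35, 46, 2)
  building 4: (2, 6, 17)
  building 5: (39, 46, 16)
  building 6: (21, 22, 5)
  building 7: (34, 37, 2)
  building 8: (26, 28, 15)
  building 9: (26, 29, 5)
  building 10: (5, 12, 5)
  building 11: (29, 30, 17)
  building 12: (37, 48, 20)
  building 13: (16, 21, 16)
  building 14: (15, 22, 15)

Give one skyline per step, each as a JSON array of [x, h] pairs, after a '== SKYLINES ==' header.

== SKYLINES ==
[[15,8],[21,0]]
[[10,8],[12,0],[15,8],[21,0]]
[[10,8],[12,0],[15,8],[21,0],[35,2],[46,0]]
[[2,17],[6,0],[10,8],[12,0],[15,8],[21,0],[35,2],[46,0]]
[[2,17],[6,0],[10,8],[12,0],[15,8],[21,0],[35,2],[39,16],[46,0]]
[[2,17],[6,0],[10,8],[12,0],[15,8],[21,5],[22,0],[35,2],[39,16],[46,0]]
[[2,17],[6,0],[10,8],[12,0],[15,8],[21,5],[22,0],[34,2],[39,16],[46,0]]
[[2,17],[6,0],[10,8],[12,0],[15,8],[21,5],[22,0],[26,15],[28,0],[34,2],[39,16],[46,0]]
[[2,17],[6,0],[10,8],[12,0],[15,8],[21,5],[22,0],[26,15],[28,5],[29,0],[34,2],[39,16],[46,0]]
[[2,17],[6,5],[10,8],[12,0],[15,8],[21,5],[22,0],[26,15],[28,5],[29,0],[34,2],[39,16],[46,0]]
[[2,17],[6,5],[10,8],[12,0],[15,8],[21,5],[22,0],[26,15],[28,5],[29,17],[30,0],[34,2],[39,16],[46,0]]
[[2,17],[6,5],[10,8],[12,0],[15,8],[21,5],[22,0],[26,15],[28,5],[29,17],[30,0],[34,2],[37,20],[48,0]]
[[2,17],[6,5],[10,8],[12,0],[15,8],[16,16],[21,5],[22,0],[26,15],[28,5],[29,17],[30,0],[34,2],[37,20],[48,0]]
[[2,17],[6,5],[10,8],[12,0],[15,15],[16,16],[21,15],[22,0],[26,15],[28,5],[29,17],[30,0],[34,2],[37,20],[48,0]]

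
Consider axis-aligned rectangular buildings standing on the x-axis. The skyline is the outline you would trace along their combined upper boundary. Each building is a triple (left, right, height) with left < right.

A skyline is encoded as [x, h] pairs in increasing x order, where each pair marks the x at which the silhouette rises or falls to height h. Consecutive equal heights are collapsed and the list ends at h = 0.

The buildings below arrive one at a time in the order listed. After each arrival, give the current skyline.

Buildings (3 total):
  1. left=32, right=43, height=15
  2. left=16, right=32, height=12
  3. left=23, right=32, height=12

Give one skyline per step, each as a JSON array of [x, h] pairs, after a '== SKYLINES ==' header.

== SKYLINES ==
[[32,15],[43,0]]
[[16,12],[32,15],[43,0]]
[[16,12],[32,15],[43,0]]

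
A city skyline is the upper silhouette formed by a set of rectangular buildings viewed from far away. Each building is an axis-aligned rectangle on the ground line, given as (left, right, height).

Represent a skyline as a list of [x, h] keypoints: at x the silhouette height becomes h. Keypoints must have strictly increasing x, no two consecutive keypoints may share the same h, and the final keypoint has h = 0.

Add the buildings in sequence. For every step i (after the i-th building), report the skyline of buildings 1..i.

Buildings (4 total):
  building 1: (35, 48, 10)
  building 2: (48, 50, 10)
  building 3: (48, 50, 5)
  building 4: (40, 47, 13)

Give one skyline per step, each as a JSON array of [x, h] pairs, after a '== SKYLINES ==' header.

== SKYLINES ==
[[35,10],[48,0]]
[[35,10],[50,0]]
[[35,10],[50,0]]
[[35,10],[40,13],[47,10],[50,0]]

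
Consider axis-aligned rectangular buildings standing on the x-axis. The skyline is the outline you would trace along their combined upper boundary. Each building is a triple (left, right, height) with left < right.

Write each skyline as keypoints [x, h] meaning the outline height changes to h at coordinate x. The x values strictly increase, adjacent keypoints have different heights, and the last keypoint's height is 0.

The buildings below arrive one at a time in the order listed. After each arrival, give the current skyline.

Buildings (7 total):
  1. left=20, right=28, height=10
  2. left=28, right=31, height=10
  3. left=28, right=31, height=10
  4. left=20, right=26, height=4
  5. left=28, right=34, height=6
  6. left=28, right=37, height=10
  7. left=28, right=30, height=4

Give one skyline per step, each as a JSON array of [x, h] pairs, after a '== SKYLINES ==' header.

== SKYLINES ==
[[20,10],[28,0]]
[[20,10],[31,0]]
[[20,10],[31,0]]
[[20,10],[31,0]]
[[20,10],[31,6],[34,0]]
[[20,10],[37,0]]
[[20,10],[37,0]]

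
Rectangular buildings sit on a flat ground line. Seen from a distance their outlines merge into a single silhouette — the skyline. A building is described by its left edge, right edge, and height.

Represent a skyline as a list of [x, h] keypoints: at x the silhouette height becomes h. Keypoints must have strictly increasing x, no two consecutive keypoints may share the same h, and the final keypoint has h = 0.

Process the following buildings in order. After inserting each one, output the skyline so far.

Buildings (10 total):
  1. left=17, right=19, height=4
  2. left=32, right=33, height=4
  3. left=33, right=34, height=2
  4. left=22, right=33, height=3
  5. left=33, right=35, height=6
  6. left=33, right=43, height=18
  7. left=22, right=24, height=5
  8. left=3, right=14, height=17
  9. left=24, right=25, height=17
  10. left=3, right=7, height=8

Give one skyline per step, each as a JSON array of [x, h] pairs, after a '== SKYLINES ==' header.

== SKYLINES ==
[[17,4],[19,0]]
[[17,4],[19,0],[32,4],[33,0]]
[[17,4],[19,0],[32,4],[33,2],[34,0]]
[[17,4],[19,0],[22,3],[32,4],[33,2],[34,0]]
[[17,4],[19,0],[22,3],[32,4],[33,6],[35,0]]
[[17,4],[19,0],[22,3],[32,4],[33,18],[43,0]]
[[17,4],[19,0],[22,5],[24,3],[32,4],[33,18],[43,0]]
[[3,17],[14,0],[17,4],[19,0],[22,5],[24,3],[32,4],[33,18],[43,0]]
[[3,17],[14,0],[17,4],[19,0],[22,5],[24,17],[25,3],[32,4],[33,18],[43,0]]
[[3,17],[14,0],[17,4],[19,0],[22,5],[24,17],[25,3],[32,4],[33,18],[43,0]]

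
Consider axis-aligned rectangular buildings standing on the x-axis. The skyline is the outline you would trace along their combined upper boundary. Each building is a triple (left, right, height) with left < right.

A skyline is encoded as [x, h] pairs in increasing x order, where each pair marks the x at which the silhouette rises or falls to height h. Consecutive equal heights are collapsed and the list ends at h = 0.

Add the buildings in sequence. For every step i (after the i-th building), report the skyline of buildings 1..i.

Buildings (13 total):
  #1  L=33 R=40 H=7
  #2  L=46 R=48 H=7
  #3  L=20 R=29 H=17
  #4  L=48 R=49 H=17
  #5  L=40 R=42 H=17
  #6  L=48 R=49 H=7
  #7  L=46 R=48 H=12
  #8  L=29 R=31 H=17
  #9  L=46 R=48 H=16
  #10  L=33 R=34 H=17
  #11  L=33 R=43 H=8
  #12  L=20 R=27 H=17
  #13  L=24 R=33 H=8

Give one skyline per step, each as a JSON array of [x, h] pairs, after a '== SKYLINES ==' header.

== SKYLINES ==
[[33,7],[40,0]]
[[33,7],[40,0],[46,7],[48,0]]
[[20,17],[29,0],[33,7],[40,0],[46,7],[48,0]]
[[20,17],[29,0],[33,7],[40,0],[46,7],[48,17],[49,0]]
[[20,17],[29,0],[33,7],[40,17],[42,0],[46,7],[48,17],[49,0]]
[[20,17],[29,0],[33,7],[40,17],[42,0],[46,7],[48,17],[49,0]]
[[20,17],[29,0],[33,7],[40,17],[42,0],[46,12],[48,17],[49,0]]
[[20,17],[31,0],[33,7],[40,17],[42,0],[46,12],[48,17],[49,0]]
[[20,17],[31,0],[33,7],[40,17],[42,0],[46,16],[48,17],[49,0]]
[[20,17],[31,0],[33,17],[34,7],[40,17],[42,0],[46,16],[48,17],[49,0]]
[[20,17],[31,0],[33,17],[34,8],[40,17],[42,8],[43,0],[46,16],[48,17],[49,0]]
[[20,17],[31,0],[33,17],[34,8],[40,17],[42,8],[43,0],[46,16],[48,17],[49,0]]
[[20,17],[31,8],[33,17],[34,8],[40,17],[42,8],[43,0],[46,16],[48,17],[49,0]]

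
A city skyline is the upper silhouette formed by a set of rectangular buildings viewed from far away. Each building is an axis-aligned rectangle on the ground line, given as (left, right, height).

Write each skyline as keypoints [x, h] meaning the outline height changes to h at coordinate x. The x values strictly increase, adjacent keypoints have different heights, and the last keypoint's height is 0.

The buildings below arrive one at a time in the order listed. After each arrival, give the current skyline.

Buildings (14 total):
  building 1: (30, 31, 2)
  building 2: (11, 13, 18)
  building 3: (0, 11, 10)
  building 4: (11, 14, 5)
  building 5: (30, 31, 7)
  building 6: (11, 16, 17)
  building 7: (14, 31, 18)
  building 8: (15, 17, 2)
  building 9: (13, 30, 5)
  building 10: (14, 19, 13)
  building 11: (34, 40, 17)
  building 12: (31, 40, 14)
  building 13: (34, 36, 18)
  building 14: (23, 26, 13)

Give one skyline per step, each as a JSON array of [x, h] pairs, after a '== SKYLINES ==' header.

== SKYLINES ==
[[30,2],[31,0]]
[[11,18],[13,0],[30,2],[31,0]]
[[0,10],[11,18],[13,0],[30,2],[31,0]]
[[0,10],[11,18],[13,5],[14,0],[30,2],[31,0]]
[[0,10],[11,18],[13,5],[14,0],[30,7],[31,0]]
[[0,10],[11,18],[13,17],[16,0],[30,7],[31,0]]
[[0,10],[11,18],[13,17],[14,18],[31,0]]
[[0,10],[11,18],[13,17],[14,18],[31,0]]
[[0,10],[11,18],[13,17],[14,18],[31,0]]
[[0,10],[11,18],[13,17],[14,18],[31,0]]
[[0,10],[11,18],[13,17],[14,18],[31,0],[34,17],[40,0]]
[[0,10],[11,18],[13,17],[14,18],[31,14],[34,17],[40,0]]
[[0,10],[11,18],[13,17],[14,18],[31,14],[34,18],[36,17],[40,0]]
[[0,10],[11,18],[13,17],[14,18],[31,14],[34,18],[36,17],[40,0]]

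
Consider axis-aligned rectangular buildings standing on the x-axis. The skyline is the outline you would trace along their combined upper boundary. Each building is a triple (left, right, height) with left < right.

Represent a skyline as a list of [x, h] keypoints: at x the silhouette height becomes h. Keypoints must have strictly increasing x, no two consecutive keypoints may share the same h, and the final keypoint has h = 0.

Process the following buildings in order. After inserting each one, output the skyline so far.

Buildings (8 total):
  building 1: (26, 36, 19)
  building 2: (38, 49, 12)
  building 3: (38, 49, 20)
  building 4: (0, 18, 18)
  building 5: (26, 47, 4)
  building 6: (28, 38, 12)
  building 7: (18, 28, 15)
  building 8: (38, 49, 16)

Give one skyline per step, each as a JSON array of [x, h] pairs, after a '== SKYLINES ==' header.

== SKYLINES ==
[[26,19],[36,0]]
[[26,19],[36,0],[38,12],[49,0]]
[[26,19],[36,0],[38,20],[49,0]]
[[0,18],[18,0],[26,19],[36,0],[38,20],[49,0]]
[[0,18],[18,0],[26,19],[36,4],[38,20],[49,0]]
[[0,18],[18,0],[26,19],[36,12],[38,20],[49,0]]
[[0,18],[18,15],[26,19],[36,12],[38,20],[49,0]]
[[0,18],[18,15],[26,19],[36,12],[38,20],[49,0]]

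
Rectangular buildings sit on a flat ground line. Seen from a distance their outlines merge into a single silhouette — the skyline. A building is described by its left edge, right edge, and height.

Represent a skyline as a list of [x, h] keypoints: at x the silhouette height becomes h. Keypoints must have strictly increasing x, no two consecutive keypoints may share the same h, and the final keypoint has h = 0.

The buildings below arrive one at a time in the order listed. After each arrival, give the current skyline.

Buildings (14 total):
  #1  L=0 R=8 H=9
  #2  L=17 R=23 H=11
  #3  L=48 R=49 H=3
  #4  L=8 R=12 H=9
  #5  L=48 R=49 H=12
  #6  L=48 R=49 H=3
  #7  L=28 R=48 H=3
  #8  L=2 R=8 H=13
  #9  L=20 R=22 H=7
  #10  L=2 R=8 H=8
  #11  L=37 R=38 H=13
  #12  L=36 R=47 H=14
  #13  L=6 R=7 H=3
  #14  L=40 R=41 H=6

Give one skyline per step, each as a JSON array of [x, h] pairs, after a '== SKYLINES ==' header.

== SKYLINES ==
[[0,9],[8,0]]
[[0,9],[8,0],[17,11],[23,0]]
[[0,9],[8,0],[17,11],[23,0],[48,3],[49,0]]
[[0,9],[12,0],[17,11],[23,0],[48,3],[49,0]]
[[0,9],[12,0],[17,11],[23,0],[48,12],[49,0]]
[[0,9],[12,0],[17,11],[23,0],[48,12],[49,0]]
[[0,9],[12,0],[17,11],[23,0],[28,3],[48,12],[49,0]]
[[0,9],[2,13],[8,9],[12,0],[17,11],[23,0],[28,3],[48,12],[49,0]]
[[0,9],[2,13],[8,9],[12,0],[17,11],[23,0],[28,3],[48,12],[49,0]]
[[0,9],[2,13],[8,9],[12,0],[17,11],[23,0],[28,3],[48,12],[49,0]]
[[0,9],[2,13],[8,9],[12,0],[17,11],[23,0],[28,3],[37,13],[38,3],[48,12],[49,0]]
[[0,9],[2,13],[8,9],[12,0],[17,11],[23,0],[28,3],[36,14],[47,3],[48,12],[49,0]]
[[0,9],[2,13],[8,9],[12,0],[17,11],[23,0],[28,3],[36,14],[47,3],[48,12],[49,0]]
[[0,9],[2,13],[8,9],[12,0],[17,11],[23,0],[28,3],[36,14],[47,3],[48,12],[49,0]]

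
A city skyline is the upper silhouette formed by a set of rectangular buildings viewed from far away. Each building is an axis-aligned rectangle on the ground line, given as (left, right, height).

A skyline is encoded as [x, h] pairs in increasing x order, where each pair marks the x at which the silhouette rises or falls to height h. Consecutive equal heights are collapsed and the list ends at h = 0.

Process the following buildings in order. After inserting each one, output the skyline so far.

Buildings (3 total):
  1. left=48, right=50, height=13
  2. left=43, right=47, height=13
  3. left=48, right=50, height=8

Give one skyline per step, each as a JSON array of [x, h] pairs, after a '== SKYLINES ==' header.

== SKYLINES ==
[[48,13],[50,0]]
[[43,13],[47,0],[48,13],[50,0]]
[[43,13],[47,0],[48,13],[50,0]]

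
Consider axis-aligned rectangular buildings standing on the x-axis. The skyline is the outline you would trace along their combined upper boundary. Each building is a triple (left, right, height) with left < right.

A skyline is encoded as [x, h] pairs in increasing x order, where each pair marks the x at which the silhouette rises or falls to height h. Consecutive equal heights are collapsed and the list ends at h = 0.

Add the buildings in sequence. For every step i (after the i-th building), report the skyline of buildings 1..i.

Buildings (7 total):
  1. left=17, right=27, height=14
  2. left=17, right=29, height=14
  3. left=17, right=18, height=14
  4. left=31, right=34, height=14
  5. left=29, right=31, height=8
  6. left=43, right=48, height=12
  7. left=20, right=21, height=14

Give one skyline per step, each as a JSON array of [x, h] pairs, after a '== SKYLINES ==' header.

== SKYLINES ==
[[17,14],[27,0]]
[[17,14],[29,0]]
[[17,14],[29,0]]
[[17,14],[29,0],[31,14],[34,0]]
[[17,14],[29,8],[31,14],[34,0]]
[[17,14],[29,8],[31,14],[34,0],[43,12],[48,0]]
[[17,14],[29,8],[31,14],[34,0],[43,12],[48,0]]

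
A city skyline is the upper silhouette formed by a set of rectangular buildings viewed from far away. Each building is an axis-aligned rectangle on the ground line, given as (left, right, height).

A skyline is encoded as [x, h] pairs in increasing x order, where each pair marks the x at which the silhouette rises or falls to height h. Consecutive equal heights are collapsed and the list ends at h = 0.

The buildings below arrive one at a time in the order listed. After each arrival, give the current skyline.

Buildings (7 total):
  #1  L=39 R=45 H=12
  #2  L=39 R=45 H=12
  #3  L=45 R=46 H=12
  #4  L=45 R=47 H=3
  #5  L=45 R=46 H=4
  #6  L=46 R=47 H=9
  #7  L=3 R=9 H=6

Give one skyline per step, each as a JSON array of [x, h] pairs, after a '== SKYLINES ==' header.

== SKYLINES ==
[[39,12],[45,0]]
[[39,12],[45,0]]
[[39,12],[46,0]]
[[39,12],[46,3],[47,0]]
[[39,12],[46,3],[47,0]]
[[39,12],[46,9],[47,0]]
[[3,6],[9,0],[39,12],[46,9],[47,0]]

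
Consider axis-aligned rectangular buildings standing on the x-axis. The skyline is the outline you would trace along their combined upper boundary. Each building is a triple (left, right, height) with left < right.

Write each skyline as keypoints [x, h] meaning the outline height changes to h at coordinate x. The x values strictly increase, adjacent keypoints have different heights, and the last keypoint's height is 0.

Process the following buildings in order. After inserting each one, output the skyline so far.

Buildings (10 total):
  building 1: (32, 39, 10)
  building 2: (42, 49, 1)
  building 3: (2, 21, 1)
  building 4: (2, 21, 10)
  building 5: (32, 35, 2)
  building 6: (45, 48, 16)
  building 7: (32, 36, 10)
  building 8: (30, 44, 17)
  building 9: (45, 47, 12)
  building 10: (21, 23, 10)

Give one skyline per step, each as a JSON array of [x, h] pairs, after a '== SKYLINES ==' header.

== SKYLINES ==
[[32,10],[39,0]]
[[32,10],[39,0],[42,1],[49,0]]
[[2,1],[21,0],[32,10],[39,0],[42,1],[49,0]]
[[2,10],[21,0],[32,10],[39,0],[42,1],[49,0]]
[[2,10],[21,0],[32,10],[39,0],[42,1],[49,0]]
[[2,10],[21,0],[32,10],[39,0],[42,1],[45,16],[48,1],[49,0]]
[[2,10],[21,0],[32,10],[39,0],[42,1],[45,16],[48,1],[49,0]]
[[2,10],[21,0],[30,17],[44,1],[45,16],[48,1],[49,0]]
[[2,10],[21,0],[30,17],[44,1],[45,16],[48,1],[49,0]]
[[2,10],[23,0],[30,17],[44,1],[45,16],[48,1],[49,0]]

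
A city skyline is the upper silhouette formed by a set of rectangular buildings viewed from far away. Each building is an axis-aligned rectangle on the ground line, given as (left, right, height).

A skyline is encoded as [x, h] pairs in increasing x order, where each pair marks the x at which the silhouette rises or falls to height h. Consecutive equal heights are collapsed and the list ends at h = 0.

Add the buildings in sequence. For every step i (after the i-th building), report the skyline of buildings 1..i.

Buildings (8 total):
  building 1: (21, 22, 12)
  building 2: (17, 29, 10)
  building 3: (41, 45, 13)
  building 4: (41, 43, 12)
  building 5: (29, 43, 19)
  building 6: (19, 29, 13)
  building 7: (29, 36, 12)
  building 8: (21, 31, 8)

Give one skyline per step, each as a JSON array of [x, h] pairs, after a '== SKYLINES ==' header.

== SKYLINES ==
[[21,12],[22,0]]
[[17,10],[21,12],[22,10],[29,0]]
[[17,10],[21,12],[22,10],[29,0],[41,13],[45,0]]
[[17,10],[21,12],[22,10],[29,0],[41,13],[45,0]]
[[17,10],[21,12],[22,10],[29,19],[43,13],[45,0]]
[[17,10],[19,13],[29,19],[43,13],[45,0]]
[[17,10],[19,13],[29,19],[43,13],[45,0]]
[[17,10],[19,13],[29,19],[43,13],[45,0]]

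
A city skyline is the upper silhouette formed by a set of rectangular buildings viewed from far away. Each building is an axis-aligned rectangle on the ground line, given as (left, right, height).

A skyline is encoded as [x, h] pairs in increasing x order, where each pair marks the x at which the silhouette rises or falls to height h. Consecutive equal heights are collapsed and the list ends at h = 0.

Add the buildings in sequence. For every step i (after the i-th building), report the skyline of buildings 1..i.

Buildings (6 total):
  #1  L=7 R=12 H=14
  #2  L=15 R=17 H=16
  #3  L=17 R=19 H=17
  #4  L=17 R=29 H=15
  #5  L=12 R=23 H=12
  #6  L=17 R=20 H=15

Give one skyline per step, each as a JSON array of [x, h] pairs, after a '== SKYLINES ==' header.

== SKYLINES ==
[[7,14],[12,0]]
[[7,14],[12,0],[15,16],[17,0]]
[[7,14],[12,0],[15,16],[17,17],[19,0]]
[[7,14],[12,0],[15,16],[17,17],[19,15],[29,0]]
[[7,14],[12,12],[15,16],[17,17],[19,15],[29,0]]
[[7,14],[12,12],[15,16],[17,17],[19,15],[29,0]]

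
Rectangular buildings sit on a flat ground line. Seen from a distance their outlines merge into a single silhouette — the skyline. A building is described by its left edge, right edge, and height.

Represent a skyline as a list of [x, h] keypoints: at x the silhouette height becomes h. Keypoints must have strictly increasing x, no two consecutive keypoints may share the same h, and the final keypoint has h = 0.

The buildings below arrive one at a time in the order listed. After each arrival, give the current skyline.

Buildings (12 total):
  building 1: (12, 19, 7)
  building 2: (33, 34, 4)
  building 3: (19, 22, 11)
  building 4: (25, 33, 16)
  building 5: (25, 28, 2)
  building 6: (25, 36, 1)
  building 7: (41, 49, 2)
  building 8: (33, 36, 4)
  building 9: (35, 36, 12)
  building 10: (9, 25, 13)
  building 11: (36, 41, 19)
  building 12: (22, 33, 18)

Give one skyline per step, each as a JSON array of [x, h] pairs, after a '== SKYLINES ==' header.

== SKYLINES ==
[[12,7],[19,0]]
[[12,7],[19,0],[33,4],[34,0]]
[[12,7],[19,11],[22,0],[33,4],[34,0]]
[[12,7],[19,11],[22,0],[25,16],[33,4],[34,0]]
[[12,7],[19,11],[22,0],[25,16],[33,4],[34,0]]
[[12,7],[19,11],[22,0],[25,16],[33,4],[34,1],[36,0]]
[[12,7],[19,11],[22,0],[25,16],[33,4],[34,1],[36,0],[41,2],[49,0]]
[[12,7],[19,11],[22,0],[25,16],[33,4],[36,0],[41,2],[49,0]]
[[12,7],[19,11],[22,0],[25,16],[33,4],[35,12],[36,0],[41,2],[49,0]]
[[9,13],[25,16],[33,4],[35,12],[36,0],[41,2],[49,0]]
[[9,13],[25,16],[33,4],[35,12],[36,19],[41,2],[49,0]]
[[9,13],[22,18],[33,4],[35,12],[36,19],[41,2],[49,0]]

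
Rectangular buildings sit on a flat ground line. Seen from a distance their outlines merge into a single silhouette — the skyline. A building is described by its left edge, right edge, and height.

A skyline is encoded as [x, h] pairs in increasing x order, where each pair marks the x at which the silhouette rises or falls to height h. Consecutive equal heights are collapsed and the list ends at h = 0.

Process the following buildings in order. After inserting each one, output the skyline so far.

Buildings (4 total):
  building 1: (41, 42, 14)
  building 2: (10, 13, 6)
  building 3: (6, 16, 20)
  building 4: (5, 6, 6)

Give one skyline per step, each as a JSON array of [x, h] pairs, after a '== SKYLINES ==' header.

== SKYLINES ==
[[41,14],[42,0]]
[[10,6],[13,0],[41,14],[42,0]]
[[6,20],[16,0],[41,14],[42,0]]
[[5,6],[6,20],[16,0],[41,14],[42,0]]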